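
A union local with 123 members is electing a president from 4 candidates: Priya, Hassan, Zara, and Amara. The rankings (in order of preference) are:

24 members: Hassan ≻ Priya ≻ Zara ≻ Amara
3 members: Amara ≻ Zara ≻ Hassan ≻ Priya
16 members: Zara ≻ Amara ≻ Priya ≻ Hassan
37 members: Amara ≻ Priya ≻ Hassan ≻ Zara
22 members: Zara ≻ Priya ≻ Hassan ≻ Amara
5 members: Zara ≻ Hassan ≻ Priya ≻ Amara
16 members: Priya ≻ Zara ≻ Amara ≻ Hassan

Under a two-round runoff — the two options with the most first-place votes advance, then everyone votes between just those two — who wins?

Zara

Round 1 first-place votes: Priya 16, Hassan 24, Zara 43, Amara 40.
Zara and Amara advance.
Runoff: Zara is preferred to Amara by 83 voters; Amara by 40.
Zara wins the runoff.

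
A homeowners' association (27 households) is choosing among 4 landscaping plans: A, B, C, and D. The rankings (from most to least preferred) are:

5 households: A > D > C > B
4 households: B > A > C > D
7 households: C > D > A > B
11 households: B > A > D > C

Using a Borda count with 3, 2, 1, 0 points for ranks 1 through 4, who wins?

A: 5·3 + 4·2 + 7·1 + 11·2 = 52
B: 5·0 + 4·3 + 7·0 + 11·3 = 45
C: 5·1 + 4·1 + 7·3 + 11·0 = 30
D: 5·2 + 4·0 + 7·2 + 11·1 = 35
A has the highest Borda score (52).

A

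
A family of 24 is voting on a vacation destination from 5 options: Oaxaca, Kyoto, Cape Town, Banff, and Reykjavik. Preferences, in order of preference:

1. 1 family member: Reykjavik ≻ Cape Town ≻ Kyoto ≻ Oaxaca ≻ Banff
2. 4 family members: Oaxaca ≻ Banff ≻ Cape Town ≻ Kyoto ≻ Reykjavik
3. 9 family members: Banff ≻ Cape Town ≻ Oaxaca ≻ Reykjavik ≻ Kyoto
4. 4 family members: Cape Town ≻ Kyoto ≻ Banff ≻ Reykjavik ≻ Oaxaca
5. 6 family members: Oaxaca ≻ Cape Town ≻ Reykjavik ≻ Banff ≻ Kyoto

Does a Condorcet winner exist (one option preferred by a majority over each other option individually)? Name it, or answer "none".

Banff vs Oaxaca: 13–11 for Banff.
Banff vs Kyoto: 19–5 for Banff.
Banff vs Cape Town: 13–11 for Banff.
Banff vs Reykjavik: 17–7 for Banff.
Banff beats every other option head-to-head.

Banff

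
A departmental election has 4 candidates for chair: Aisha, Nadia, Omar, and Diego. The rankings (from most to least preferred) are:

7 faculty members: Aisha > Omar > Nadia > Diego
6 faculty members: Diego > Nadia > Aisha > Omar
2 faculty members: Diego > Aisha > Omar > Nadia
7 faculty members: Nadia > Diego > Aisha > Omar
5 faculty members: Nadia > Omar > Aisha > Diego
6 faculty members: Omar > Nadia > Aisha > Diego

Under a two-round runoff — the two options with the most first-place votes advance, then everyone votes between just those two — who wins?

Nadia

Round 1 first-place votes: Aisha 7, Nadia 12, Omar 6, Diego 8.
Nadia and Diego advance.
Runoff: Nadia is preferred to Diego by 25 voters; Diego by 8.
Nadia wins the runoff.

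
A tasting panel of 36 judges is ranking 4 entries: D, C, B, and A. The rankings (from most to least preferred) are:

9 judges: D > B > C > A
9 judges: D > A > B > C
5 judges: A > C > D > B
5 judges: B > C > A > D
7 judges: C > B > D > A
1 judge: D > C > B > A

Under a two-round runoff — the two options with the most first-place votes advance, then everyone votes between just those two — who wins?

Round 1 first-place votes: D 19, C 7, B 5, A 5.
D and C advance.
Runoff: D is preferred to C by 19 voters; C by 17.
D wins the runoff.

D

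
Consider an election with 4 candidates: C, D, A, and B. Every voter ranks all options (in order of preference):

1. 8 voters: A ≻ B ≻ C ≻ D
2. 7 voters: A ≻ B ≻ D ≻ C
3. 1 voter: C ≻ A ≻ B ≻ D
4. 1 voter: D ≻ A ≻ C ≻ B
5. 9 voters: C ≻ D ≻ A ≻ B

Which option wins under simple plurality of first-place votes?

A

First-place votes: C 10, D 1, A 15, B 0.
A has the most first-place votes.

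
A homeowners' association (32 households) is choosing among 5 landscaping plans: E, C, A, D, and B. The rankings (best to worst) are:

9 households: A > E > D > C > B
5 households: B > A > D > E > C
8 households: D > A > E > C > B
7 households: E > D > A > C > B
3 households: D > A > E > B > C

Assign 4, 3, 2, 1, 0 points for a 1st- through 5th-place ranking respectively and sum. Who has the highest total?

A

E: 9·3 + 5·1 + 8·2 + 7·4 + 3·2 = 82
C: 9·1 + 5·0 + 8·1 + 7·1 + 3·0 = 24
A: 9·4 + 5·3 + 8·3 + 7·2 + 3·3 = 98
D: 9·2 + 5·2 + 8·4 + 7·3 + 3·4 = 93
B: 9·0 + 5·4 + 8·0 + 7·0 + 3·1 = 23
A has the highest Borda score (98).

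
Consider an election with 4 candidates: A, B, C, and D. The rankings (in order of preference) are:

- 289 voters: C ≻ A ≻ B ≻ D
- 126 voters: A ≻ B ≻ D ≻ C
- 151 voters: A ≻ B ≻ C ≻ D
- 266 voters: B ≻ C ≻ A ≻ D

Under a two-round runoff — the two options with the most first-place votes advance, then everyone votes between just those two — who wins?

Round 1 first-place votes: A 277, B 266, C 289, D 0.
C and A advance.
Runoff: C is preferred to A by 555 voters; A by 277.
C wins the runoff.

C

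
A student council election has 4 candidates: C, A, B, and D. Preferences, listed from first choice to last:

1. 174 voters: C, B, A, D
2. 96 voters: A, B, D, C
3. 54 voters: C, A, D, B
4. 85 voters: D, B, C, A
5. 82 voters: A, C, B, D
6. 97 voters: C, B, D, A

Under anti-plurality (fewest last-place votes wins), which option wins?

Last-place votes: C 96, A 182, B 54, D 256.
B is ranked last by the fewest voters, so B wins.

B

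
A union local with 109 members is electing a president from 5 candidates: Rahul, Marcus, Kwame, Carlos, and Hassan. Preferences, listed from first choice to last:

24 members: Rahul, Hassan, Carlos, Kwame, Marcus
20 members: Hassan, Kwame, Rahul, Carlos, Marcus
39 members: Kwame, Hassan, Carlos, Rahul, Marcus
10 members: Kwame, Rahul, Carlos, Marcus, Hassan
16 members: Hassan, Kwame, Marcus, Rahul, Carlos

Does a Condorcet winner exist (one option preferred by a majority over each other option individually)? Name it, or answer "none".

Hassan

Hassan vs Rahul: 75–34 for Hassan.
Hassan vs Marcus: 99–10 for Hassan.
Hassan vs Kwame: 60–49 for Hassan.
Hassan vs Carlos: 99–10 for Hassan.
Hassan beats every other option head-to-head.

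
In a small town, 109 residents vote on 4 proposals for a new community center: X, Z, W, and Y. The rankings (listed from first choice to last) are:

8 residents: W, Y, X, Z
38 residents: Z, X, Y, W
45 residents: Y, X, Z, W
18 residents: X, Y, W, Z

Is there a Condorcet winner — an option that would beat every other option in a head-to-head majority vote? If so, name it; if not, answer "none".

X

X vs Z: 71–38 for X.
X vs W: 101–8 for X.
X vs Y: 56–53 for X.
X beats every other option head-to-head.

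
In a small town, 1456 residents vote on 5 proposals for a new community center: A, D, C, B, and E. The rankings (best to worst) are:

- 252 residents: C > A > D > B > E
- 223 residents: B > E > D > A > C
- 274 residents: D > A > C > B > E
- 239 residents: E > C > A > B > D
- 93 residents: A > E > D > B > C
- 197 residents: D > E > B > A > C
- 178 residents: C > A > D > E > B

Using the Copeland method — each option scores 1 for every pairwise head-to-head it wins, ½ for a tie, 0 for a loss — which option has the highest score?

A: beats D, C, B, and E → score 4.
D: beats C, B, and E; loses to A → score 3.
C: beats B; loses to A, D, and E → score 1.
B: beats E; loses to A, D, and C → score 1.
E: beats C; loses to A, D, and B → score 1.
A has the best pairwise record.

A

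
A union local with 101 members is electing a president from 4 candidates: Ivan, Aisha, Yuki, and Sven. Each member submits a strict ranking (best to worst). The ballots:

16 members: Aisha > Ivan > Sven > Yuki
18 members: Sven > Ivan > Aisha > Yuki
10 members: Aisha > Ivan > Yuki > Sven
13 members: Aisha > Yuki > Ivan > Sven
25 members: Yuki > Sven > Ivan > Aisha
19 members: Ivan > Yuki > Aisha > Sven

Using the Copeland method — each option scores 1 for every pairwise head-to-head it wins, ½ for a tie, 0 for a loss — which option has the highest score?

Ivan

Ivan: beats Aisha, Yuki, and Sven → score 3.
Aisha: beats Yuki and Sven; loses to Ivan → score 2.
Yuki: beats Sven; loses to Ivan and Aisha → score 1.
Sven: loses to Ivan, Aisha, and Yuki → score 0.
Ivan has the best pairwise record.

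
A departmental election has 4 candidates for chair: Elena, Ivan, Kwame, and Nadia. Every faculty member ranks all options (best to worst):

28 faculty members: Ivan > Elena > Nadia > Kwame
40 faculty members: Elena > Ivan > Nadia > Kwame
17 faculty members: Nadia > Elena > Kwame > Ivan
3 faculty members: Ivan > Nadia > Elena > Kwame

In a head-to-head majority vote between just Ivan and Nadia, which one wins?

Voters preferring Ivan to Nadia: 71; preferring Nadia to Ivan: 17.
Ivan wins the head-to-head.

Ivan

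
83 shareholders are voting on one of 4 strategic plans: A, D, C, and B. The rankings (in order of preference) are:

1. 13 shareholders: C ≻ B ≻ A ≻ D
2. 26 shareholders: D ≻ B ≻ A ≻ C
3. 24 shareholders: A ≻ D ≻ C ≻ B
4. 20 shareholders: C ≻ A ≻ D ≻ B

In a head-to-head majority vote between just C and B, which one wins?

Voters preferring C to B: 57; preferring B to C: 26.
C wins the head-to-head.

C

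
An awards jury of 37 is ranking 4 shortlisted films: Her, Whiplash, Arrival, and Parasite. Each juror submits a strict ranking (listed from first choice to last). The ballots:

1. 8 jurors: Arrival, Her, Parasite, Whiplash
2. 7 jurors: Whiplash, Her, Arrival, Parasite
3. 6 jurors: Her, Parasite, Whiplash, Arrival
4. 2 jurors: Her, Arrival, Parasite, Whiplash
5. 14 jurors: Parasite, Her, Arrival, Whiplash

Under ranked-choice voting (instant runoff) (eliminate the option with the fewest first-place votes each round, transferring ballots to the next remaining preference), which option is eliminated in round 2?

Arrival

Round 1: Her 8, Whiplash 7, Arrival 8, Parasite 14. Eliminate Whiplash.
Round 2: Her 15, Arrival 8, Parasite 14. Eliminate Arrival.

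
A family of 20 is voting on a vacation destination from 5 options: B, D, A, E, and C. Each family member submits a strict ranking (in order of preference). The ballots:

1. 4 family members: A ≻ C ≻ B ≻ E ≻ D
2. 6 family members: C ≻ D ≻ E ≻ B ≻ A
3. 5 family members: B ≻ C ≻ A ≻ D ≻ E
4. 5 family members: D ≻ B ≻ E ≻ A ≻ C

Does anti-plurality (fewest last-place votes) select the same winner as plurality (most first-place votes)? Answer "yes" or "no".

no

Anti-plurality — last-place votes: B 0, D 4, A 6, E 5, C 5. Winner: B.
Plurality — first-place votes: B 5, D 5, A 4, E 0, C 6. Winner: C.
The two methods disagree.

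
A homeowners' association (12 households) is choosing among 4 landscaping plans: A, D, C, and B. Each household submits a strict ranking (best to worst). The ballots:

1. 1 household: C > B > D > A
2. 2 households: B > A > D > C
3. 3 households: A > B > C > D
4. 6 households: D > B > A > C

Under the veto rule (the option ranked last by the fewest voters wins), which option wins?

B

Last-place votes: A 1, D 3, C 8, B 0.
B is ranked last by the fewest voters, so B wins.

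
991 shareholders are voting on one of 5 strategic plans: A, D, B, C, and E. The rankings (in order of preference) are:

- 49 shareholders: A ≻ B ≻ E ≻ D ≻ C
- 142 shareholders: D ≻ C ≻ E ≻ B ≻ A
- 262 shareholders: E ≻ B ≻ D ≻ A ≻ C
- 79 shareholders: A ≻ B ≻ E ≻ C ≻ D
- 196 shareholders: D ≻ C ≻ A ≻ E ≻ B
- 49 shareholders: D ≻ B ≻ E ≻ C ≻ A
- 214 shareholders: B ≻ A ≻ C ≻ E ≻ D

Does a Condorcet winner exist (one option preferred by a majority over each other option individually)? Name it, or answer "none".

none

Checking pairwise contests:
D beats A 649–342.
B beats D 604–387.
E beats B 600–391.
A beats C 604–387.
A beats E 538–453.
Every option loses at least one head-to-head, so there is no Condorcet winner.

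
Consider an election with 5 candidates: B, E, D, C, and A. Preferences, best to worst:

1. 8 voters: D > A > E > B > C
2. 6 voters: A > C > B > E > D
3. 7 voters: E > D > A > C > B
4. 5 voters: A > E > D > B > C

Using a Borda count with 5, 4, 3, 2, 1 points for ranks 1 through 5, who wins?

A

B: 8·2 + 6·3 + 7·1 + 5·2 = 51
E: 8·3 + 6·2 + 7·5 + 5·4 = 91
D: 8·5 + 6·1 + 7·4 + 5·3 = 89
C: 8·1 + 6·4 + 7·2 + 5·1 = 51
A: 8·4 + 6·5 + 7·3 + 5·5 = 108
A has the highest Borda score (108).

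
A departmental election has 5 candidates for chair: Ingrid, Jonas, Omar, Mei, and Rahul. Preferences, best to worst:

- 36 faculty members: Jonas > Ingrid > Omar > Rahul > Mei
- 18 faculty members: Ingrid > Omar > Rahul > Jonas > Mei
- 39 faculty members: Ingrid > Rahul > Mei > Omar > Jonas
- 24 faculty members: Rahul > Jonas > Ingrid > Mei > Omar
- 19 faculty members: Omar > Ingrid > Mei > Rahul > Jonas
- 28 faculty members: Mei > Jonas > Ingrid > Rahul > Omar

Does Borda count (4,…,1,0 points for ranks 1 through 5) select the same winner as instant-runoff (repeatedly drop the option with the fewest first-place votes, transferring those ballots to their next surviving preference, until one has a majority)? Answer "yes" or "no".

no

Borda — scores: Ingrid 497, Jonas 318, Omar 241, Mei 252, Rahul 332. Winner: Ingrid.
Instant-runoff — R1 Ingrid 57, Jonas 36, Omar 19, Mei 28, Rahul 24 (Omar out); R2 Ingrid 76, Jonas 36, Mei 28, Rahul 24 (Rahul out); R3 Ingrid 76, Jonas 60, Mei 28 (Mei out); R4 Ingrid 76, Jonas 88 (Jonas winner). Winner: Jonas.
The two methods disagree.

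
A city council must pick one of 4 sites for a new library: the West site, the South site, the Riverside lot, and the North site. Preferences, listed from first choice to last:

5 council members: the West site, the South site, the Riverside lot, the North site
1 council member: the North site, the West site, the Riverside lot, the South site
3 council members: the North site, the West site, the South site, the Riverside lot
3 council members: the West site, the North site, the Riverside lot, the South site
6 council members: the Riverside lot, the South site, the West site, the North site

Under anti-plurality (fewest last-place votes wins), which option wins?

the West site

Last-place votes: the West site 0, the South site 4, the Riverside lot 3, the North site 11.
the West site is ranked last by the fewest voters, so the West site wins.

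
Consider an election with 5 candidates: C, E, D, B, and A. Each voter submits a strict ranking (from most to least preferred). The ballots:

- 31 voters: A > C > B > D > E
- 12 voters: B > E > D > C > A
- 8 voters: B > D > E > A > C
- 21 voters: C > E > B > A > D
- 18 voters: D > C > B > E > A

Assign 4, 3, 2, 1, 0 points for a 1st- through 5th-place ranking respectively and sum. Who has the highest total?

C

C: 31·3 + 12·1 + 8·0 + 21·4 + 18·3 = 243
E: 31·0 + 12·3 + 8·2 + 21·3 + 18·1 = 133
D: 31·1 + 12·2 + 8·3 + 21·0 + 18·4 = 151
B: 31·2 + 12·4 + 8·4 + 21·2 + 18·2 = 220
A: 31·4 + 12·0 + 8·1 + 21·1 + 18·0 = 153
C has the highest Borda score (243).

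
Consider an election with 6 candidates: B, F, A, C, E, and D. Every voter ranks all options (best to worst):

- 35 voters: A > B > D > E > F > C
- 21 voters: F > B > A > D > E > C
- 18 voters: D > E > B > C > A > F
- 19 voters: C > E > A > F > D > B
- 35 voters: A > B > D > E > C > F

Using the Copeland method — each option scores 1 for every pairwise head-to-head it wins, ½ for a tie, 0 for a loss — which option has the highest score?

B: beats F, C, E, and D; loses to A → score 4.
F: loses to B, A, C, E, and D → score 0.
A: beats B, F, C, E, and D → score 5.
C: beats F; loses to B, A, E, and D → score 1.
E: beats F and C; loses to B, A, and D → score 2.
D: beats F, C, and E; loses to B and A → score 3.
A has the best pairwise record.

A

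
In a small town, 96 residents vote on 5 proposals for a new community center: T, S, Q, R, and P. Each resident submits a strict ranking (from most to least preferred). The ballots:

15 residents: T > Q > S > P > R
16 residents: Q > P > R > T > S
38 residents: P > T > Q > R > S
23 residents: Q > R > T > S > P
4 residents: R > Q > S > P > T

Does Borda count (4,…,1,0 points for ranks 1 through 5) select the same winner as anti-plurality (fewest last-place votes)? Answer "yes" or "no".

yes

Borda — scores: T 236, S 61, Q 289, R 155, P 219. Winner: Q.
Anti-plurality — last-place votes: T 4, S 54, Q 0, R 15, P 23. Winner: Q.
The two methods agree.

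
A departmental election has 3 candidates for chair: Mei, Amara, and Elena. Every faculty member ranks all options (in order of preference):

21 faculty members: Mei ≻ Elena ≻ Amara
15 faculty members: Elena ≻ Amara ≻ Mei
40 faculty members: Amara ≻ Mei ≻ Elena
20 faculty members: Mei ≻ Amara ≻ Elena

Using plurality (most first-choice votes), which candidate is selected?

Mei

First-place votes: Mei 41, Amara 40, Elena 15.
Mei has the most first-place votes.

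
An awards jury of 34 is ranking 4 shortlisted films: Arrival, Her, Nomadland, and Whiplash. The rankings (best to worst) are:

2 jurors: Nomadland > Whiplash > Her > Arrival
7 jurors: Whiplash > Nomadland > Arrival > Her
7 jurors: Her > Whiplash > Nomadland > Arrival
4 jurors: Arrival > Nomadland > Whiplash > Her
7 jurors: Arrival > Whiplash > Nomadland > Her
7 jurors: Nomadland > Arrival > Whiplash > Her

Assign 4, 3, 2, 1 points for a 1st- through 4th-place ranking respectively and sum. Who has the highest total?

Arrival: 2·1 + 7·2 + 7·1 + 4·4 + 7·4 + 7·3 = 88
Her: 2·2 + 7·1 + 7·4 + 4·1 + 7·1 + 7·1 = 57
Nomadland: 2·4 + 7·3 + 7·2 + 4·3 + 7·2 + 7·4 = 97
Whiplash: 2·3 + 7·4 + 7·3 + 4·2 + 7·3 + 7·2 = 98
Whiplash has the highest Borda score (98).

Whiplash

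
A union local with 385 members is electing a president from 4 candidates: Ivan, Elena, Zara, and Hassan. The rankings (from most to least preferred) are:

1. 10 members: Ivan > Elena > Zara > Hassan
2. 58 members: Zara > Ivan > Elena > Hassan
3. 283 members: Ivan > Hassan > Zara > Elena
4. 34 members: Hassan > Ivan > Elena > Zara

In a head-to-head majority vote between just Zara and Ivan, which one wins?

Voters preferring Zara to Ivan: 58; preferring Ivan to Zara: 327.
Ivan wins the head-to-head.

Ivan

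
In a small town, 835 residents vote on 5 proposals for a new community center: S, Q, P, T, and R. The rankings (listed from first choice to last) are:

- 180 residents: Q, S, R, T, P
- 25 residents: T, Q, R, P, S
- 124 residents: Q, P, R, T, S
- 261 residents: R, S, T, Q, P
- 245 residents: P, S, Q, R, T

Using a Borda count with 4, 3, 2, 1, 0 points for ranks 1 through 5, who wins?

S: 180·3 + 25·0 + 124·0 + 261·3 + 245·3 = 2058
Q: 180·4 + 25·3 + 124·4 + 261·1 + 245·2 = 2042
P: 180·0 + 25·1 + 124·3 + 261·0 + 245·4 = 1377
T: 180·1 + 25·4 + 124·1 + 261·2 + 245·0 = 926
R: 180·2 + 25·2 + 124·2 + 261·4 + 245·1 = 1947
S has the highest Borda score (2058).

S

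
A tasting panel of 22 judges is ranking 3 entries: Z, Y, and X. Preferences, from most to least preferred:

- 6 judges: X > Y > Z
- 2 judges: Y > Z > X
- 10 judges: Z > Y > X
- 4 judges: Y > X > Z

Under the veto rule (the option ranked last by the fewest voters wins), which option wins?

Y

Last-place votes: Z 10, Y 0, X 12.
Y is ranked last by the fewest voters, so Y wins.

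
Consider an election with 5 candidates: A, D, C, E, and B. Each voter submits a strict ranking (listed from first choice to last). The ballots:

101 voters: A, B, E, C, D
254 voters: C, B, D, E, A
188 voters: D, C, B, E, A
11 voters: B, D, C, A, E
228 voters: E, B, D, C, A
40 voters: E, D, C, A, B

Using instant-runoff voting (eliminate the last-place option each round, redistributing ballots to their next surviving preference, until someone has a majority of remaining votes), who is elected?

C

Round 1: A 101, D 188, C 254, E 268, B 11. Eliminate B.
Round 2: A 101, D 199, C 254, E 268. Eliminate A.
Round 3: D 199, C 254, E 369. Eliminate D.
Round 4: C 453, E 369. C has a majority.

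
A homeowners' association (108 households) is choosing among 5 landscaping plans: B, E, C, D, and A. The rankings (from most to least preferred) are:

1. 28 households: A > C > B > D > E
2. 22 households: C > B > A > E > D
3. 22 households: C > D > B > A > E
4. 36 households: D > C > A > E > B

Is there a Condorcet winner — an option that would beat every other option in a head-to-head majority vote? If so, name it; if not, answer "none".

C vs B: 108–0 for C.
C vs E: 108–0 for C.
C vs D: 72–36 for C.
C vs A: 80–28 for C.
C beats every other option head-to-head.

C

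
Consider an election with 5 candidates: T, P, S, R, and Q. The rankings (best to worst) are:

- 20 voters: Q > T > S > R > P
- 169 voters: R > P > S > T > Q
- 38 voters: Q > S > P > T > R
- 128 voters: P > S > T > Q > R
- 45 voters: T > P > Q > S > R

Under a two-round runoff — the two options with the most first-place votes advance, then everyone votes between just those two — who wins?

P

Round 1 first-place votes: T 45, P 128, S 0, R 169, Q 58.
R and P advance.
Runoff: R is preferred to P by 189 voters; P by 211.
P wins the runoff.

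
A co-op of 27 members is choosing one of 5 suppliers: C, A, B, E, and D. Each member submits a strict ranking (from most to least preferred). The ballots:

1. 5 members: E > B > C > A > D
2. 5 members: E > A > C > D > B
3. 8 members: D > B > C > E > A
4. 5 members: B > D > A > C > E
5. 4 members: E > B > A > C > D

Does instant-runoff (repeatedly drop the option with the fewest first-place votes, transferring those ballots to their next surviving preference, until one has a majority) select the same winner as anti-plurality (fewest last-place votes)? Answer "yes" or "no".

Instant-runoff — R1 C 0, A 0, B 5, E 14, D 8 (E winner). Winner: E.
Anti-plurality — last-place votes: C 0, A 8, B 5, E 5, D 9. Winner: C.
The two methods disagree.

no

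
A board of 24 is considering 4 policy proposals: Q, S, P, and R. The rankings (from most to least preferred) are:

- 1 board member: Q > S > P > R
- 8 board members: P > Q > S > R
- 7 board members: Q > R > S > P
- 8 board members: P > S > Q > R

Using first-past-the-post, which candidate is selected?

P

First-place votes: Q 8, S 0, P 16, R 0.
P has the most first-place votes.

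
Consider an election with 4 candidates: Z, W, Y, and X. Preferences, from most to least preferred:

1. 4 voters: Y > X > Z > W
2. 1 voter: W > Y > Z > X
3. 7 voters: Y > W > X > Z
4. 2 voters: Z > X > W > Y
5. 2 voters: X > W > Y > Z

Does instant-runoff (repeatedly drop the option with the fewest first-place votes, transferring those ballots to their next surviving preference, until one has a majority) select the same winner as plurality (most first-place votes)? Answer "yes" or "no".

Instant-runoff — R1 Z 2, W 1, Y 11, X 2 (Y winner). Winner: Y.
Plurality — first-place votes: Z 2, W 1, Y 11, X 2. Winner: Y.
The two methods agree.

yes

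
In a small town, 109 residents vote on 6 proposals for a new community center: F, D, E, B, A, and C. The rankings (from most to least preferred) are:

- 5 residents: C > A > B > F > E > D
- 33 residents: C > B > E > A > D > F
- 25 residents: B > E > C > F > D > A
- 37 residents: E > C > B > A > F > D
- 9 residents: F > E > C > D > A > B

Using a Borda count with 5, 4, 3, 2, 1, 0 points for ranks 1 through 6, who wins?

F: 5·2 + 33·0 + 25·2 + 37·1 + 9·5 = 142
D: 5·0 + 33·1 + 25·1 + 37·0 + 9·2 = 76
E: 5·1 + 33·3 + 25·4 + 37·5 + 9·4 = 425
B: 5·3 + 33·4 + 25·5 + 37·3 + 9·0 = 383
A: 5·4 + 33·2 + 25·0 + 37·2 + 9·1 = 169
C: 5·5 + 33·5 + 25·3 + 37·4 + 9·3 = 440
C has the highest Borda score (440).

C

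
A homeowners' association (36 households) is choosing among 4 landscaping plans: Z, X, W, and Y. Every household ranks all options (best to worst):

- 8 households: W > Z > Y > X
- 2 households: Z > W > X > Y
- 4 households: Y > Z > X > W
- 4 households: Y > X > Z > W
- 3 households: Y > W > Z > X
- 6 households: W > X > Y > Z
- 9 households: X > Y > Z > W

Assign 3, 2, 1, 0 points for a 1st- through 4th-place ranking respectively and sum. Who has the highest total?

Z: 8·2 + 2·3 + 4·2 + 4·1 + 3·1 + 6·0 + 9·1 = 46
X: 8·0 + 2·1 + 4·1 + 4·2 + 3·0 + 6·2 + 9·3 = 53
W: 8·3 + 2·2 + 4·0 + 4·0 + 3·2 + 6·3 + 9·0 = 52
Y: 8·1 + 2·0 + 4·3 + 4·3 + 3·3 + 6·1 + 9·2 = 65
Y has the highest Borda score (65).

Y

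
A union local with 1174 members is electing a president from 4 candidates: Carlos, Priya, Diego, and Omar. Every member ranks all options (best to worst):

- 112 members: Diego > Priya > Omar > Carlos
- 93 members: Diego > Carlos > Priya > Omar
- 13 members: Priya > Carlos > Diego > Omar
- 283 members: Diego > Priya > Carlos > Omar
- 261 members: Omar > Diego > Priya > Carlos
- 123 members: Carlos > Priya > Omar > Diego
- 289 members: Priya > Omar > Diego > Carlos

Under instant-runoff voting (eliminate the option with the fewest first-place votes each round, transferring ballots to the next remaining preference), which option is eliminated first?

Carlos

Round 1: Carlos 123, Priya 302, Diego 488, Omar 261. Eliminate Carlos.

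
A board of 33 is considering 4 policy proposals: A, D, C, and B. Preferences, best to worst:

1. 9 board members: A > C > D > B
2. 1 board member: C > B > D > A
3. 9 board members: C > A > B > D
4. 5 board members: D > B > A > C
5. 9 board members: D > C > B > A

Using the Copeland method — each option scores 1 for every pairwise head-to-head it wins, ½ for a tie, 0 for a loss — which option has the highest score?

C

A: beats D and B; loses to C → score 2.
D: beats B; loses to A and C → score 1.
C: beats A, D, and B → score 3.
B: loses to A, D, and C → score 0.
C has the best pairwise record.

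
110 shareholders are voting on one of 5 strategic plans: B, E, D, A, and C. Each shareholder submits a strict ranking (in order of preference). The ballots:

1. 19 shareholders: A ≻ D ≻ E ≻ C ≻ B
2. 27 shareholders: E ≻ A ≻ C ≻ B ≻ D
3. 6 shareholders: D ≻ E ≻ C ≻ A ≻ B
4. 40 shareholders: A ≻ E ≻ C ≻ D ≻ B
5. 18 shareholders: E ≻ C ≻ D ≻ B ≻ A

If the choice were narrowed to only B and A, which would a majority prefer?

A

Voters preferring B to A: 18; preferring A to B: 92.
A wins the head-to-head.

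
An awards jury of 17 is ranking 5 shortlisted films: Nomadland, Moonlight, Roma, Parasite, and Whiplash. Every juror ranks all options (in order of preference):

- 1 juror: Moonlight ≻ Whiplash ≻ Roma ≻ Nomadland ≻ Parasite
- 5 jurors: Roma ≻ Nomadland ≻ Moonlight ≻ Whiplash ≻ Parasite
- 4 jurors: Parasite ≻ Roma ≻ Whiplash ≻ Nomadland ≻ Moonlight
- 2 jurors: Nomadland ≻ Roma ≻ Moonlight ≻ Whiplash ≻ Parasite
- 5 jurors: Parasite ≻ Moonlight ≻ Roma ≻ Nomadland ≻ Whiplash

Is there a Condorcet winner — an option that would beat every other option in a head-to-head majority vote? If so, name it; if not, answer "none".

Parasite

Parasite vs Nomadland: 9–8 for Parasite.
Parasite vs Moonlight: 9–8 for Parasite.
Parasite vs Roma: 9–8 for Parasite.
Parasite vs Whiplash: 9–8 for Parasite.
Parasite beats every other option head-to-head.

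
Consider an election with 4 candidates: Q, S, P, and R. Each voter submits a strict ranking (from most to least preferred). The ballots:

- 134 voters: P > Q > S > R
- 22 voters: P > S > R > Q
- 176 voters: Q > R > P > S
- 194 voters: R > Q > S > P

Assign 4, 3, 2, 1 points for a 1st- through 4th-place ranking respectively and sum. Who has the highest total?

Q

Q: 134·3 + 22·1 + 176·4 + 194·3 = 1710
S: 134·2 + 22·3 + 176·1 + 194·2 = 898
P: 134·4 + 22·4 + 176·2 + 194·1 = 1170
R: 134·1 + 22·2 + 176·3 + 194·4 = 1482
Q has the highest Borda score (1710).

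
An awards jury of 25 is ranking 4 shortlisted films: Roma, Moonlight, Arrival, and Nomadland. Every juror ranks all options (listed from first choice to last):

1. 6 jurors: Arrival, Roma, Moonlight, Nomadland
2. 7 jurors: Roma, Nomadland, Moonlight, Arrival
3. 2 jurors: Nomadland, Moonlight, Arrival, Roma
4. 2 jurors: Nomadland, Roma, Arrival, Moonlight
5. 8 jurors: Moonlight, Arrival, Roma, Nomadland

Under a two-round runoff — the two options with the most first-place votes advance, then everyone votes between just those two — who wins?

Roma

Round 1 first-place votes: Roma 7, Moonlight 8, Arrival 6, Nomadland 4.
Moonlight and Roma advance.
Runoff: Moonlight is preferred to Roma by 10 voters; Roma by 15.
Roma wins the runoff.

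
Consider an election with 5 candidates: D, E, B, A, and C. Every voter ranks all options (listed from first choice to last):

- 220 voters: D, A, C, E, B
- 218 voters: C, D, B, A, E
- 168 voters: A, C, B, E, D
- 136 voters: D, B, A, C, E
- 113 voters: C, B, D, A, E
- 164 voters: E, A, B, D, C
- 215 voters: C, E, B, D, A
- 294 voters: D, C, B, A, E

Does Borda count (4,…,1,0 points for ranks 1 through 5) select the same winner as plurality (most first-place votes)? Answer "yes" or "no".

Borda — scores: D 3859, E 1689, B 2865, A 2721, C 4146. Winner: C.
Plurality — first-place votes: D 650, E 164, B 0, A 168, C 546. Winner: D.
The two methods disagree.

no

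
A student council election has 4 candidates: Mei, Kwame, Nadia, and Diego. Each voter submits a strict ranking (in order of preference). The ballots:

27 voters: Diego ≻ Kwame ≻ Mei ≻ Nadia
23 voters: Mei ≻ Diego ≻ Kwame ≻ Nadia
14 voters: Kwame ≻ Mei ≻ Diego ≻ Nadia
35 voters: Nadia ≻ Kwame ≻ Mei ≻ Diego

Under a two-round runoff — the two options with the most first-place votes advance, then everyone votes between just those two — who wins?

Round 1 first-place votes: Mei 23, Kwame 14, Nadia 35, Diego 27.
Nadia and Diego advance.
Runoff: Nadia is preferred to Diego by 35 voters; Diego by 64.
Diego wins the runoff.

Diego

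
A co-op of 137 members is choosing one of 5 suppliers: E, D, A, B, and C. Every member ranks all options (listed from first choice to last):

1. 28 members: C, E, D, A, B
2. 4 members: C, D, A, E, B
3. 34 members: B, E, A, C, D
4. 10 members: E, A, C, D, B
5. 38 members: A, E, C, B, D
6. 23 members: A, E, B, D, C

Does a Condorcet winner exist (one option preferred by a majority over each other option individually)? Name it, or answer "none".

E

E vs D: 133–4 for E.
E vs A: 72–65 for E.
E vs B: 103–34 for E.
E vs C: 105–32 for E.
E beats every other option head-to-head.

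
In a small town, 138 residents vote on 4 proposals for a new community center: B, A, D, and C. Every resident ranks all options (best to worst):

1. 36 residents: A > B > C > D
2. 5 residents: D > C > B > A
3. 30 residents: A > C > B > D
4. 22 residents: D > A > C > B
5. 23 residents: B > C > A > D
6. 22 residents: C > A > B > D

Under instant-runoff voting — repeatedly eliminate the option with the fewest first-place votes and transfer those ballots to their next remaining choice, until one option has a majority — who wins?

A

Round 1: B 23, A 66, D 27, C 22. Eliminate C.
Round 2: B 23, A 88, D 27. A has a majority.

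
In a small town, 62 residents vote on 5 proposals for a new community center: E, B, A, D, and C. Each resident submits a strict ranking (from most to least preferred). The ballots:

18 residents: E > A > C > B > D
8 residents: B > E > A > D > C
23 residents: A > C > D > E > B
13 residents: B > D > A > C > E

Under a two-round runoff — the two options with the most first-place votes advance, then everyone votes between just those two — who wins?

Round 1 first-place votes: E 18, B 21, A 23, D 0, C 0.
A and B advance.
Runoff: A is preferred to B by 41 voters; B by 21.
A wins the runoff.

A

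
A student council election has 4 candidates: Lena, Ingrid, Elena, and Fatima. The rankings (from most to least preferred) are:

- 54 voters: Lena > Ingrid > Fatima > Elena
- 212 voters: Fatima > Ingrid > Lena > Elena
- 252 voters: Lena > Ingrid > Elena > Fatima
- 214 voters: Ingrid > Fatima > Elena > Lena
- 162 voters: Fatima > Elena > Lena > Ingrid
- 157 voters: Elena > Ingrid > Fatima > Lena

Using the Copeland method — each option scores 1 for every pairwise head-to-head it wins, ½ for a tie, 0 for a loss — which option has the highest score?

Ingrid

Lena: loses to Ingrid, Elena, and Fatima → score 0.
Ingrid: beats Lena, Elena, and Fatima → score 3.
Elena: beats Lena; loses to Ingrid and Fatima → score 1.
Fatima: beats Lena and Elena; loses to Ingrid → score 2.
Ingrid has the best pairwise record.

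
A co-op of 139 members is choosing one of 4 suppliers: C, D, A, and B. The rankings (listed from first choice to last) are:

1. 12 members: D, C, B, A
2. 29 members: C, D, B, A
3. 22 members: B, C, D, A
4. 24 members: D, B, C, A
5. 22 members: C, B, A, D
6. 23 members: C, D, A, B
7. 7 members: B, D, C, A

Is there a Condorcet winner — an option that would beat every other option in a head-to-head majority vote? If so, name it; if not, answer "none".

C vs D: 96–43 for C.
C vs A: 139–0 for C.
C vs B: 86–53 for C.
C beats every other option head-to-head.

C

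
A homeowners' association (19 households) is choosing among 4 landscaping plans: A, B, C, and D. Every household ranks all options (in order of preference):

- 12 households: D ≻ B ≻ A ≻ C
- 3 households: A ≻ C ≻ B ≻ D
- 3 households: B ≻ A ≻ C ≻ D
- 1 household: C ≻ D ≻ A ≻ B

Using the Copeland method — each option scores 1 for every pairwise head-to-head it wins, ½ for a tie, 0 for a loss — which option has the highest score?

D

A: beats C; loses to B and D → score 1.
B: beats A and C; loses to D → score 2.
C: loses to A, B, and D → score 0.
D: beats A, B, and C → score 3.
D has the best pairwise record.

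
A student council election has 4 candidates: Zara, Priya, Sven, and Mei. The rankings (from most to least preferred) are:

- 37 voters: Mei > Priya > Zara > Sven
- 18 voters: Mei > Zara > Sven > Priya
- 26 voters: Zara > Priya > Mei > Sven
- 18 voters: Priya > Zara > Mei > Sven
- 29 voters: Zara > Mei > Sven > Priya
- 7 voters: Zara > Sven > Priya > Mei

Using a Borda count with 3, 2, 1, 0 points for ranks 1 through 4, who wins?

Zara

Zara: 37·1 + 18·2 + 26·3 + 18·2 + 29·3 + 7·3 = 295
Priya: 37·2 + 18·0 + 26·2 + 18·3 + 29·0 + 7·1 = 187
Sven: 37·0 + 18·1 + 26·0 + 18·0 + 29·1 + 7·2 = 61
Mei: 37·3 + 18·3 + 26·1 + 18·1 + 29·2 + 7·0 = 267
Zara has the highest Borda score (295).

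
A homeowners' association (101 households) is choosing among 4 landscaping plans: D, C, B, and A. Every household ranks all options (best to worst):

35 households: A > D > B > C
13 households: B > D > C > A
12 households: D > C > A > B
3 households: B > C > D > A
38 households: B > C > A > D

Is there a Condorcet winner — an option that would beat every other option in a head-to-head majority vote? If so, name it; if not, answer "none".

B

B vs D: 54–47 for B.
B vs C: 89–12 for B.
B vs A: 54–47 for B.
B beats every other option head-to-head.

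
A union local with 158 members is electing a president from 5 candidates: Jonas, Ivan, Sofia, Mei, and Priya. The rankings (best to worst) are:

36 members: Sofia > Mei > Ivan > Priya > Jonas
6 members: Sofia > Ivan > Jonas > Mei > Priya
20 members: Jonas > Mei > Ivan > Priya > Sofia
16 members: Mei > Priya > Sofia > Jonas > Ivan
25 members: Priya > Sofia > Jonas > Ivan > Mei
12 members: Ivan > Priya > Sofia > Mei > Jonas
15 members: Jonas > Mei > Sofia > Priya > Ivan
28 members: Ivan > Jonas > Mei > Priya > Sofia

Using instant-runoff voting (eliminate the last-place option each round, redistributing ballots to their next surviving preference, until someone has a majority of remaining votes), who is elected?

Round 1: Jonas 35, Ivan 40, Sofia 42, Mei 16, Priya 25. Eliminate Mei.
Round 2: Jonas 35, Ivan 40, Sofia 42, Priya 41. Eliminate Jonas.
Round 3: Ivan 60, Sofia 57, Priya 41. Eliminate Priya.
Round 4: Ivan 60, Sofia 98. Sofia has a majority.

Sofia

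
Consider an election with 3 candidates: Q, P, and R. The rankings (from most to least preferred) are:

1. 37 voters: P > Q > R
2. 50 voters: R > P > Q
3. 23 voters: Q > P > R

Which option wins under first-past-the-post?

R

First-place votes: Q 23, P 37, R 50.
R has the most first-place votes.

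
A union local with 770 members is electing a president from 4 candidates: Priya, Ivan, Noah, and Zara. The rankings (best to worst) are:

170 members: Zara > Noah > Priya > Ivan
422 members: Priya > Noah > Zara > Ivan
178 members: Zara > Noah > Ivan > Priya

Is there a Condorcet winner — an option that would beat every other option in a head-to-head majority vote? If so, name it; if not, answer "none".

Priya

Priya vs Ivan: 592–178 for Priya.
Priya vs Noah: 422–348 for Priya.
Priya vs Zara: 422–348 for Priya.
Priya beats every other option head-to-head.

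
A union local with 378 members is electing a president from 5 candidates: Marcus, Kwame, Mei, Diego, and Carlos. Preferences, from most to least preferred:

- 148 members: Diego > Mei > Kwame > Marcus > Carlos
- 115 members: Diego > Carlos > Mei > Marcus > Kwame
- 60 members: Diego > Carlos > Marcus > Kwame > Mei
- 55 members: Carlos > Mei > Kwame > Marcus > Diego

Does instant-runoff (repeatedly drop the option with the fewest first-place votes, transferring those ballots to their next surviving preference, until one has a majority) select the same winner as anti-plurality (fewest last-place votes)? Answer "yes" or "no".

no

Instant-runoff — R1 Marcus 0, Kwame 0, Mei 0, Diego 323, Carlos 55 (Diego winner). Winner: Diego.
Anti-plurality — last-place votes: Marcus 0, Kwame 115, Mei 60, Diego 55, Carlos 148. Winner: Marcus.
The two methods disagree.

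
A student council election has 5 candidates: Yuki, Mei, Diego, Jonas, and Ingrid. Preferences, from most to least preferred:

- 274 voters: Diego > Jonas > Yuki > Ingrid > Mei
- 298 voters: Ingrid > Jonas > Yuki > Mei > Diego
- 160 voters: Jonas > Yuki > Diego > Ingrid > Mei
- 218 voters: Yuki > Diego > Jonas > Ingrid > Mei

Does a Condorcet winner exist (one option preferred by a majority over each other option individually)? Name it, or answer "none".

none

Checking pairwise contests:
Jonas beats Yuki 732–218.
Yuki beats Mei 950–0.
Yuki beats Diego 676–274.
Diego beats Jonas 492–458.
Yuki beats Ingrid 652–298.
Every option loses at least one head-to-head, so there is no Condorcet winner.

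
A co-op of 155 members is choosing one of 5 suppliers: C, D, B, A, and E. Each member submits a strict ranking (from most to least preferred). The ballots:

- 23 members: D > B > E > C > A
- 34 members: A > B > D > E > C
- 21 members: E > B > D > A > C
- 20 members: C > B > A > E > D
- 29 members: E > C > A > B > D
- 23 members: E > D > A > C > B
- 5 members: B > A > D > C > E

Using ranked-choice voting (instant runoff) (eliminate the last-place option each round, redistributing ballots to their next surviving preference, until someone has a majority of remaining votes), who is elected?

E

Round 1: C 20, D 23, B 5, A 34, E 73. Eliminate B.
Round 2: C 20, D 23, A 39, E 73. Eliminate C.
Round 3: D 23, A 59, E 73. Eliminate D.
Round 4: A 59, E 96. E has a majority.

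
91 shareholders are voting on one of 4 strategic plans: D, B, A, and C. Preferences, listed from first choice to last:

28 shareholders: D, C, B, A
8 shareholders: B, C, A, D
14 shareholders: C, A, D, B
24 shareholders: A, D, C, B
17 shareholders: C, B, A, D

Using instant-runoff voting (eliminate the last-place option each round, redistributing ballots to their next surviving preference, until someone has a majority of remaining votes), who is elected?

D

Round 1: D 28, B 8, A 24, C 31. Eliminate B.
Round 2: D 28, A 24, C 39. Eliminate A.
Round 3: D 52, C 39. D has a majority.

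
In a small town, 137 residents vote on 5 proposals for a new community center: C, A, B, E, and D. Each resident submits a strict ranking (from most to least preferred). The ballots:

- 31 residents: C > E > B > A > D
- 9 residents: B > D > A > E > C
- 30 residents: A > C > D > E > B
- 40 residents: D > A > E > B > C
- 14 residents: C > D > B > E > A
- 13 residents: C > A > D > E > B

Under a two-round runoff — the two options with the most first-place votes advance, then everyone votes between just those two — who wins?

Round 1 first-place votes: C 58, A 30, B 9, E 0, D 40.
C and D advance.
Runoff: C is preferred to D by 88 voters; D by 49.
C wins the runoff.

C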